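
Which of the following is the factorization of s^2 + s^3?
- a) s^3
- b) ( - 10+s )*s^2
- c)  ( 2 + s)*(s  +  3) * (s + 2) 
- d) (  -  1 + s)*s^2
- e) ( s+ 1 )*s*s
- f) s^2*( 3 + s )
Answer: e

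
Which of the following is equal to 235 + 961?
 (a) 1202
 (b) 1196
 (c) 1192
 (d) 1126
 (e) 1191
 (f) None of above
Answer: b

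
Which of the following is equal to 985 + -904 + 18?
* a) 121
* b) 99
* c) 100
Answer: b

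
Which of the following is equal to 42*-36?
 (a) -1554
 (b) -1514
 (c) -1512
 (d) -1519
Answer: c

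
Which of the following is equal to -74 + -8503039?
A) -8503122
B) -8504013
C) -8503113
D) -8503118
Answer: C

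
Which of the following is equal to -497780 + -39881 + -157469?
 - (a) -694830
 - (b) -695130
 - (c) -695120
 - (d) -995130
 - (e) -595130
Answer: b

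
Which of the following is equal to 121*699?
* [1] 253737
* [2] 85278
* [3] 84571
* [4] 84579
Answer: 4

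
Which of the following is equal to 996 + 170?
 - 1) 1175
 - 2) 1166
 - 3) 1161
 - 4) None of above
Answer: 2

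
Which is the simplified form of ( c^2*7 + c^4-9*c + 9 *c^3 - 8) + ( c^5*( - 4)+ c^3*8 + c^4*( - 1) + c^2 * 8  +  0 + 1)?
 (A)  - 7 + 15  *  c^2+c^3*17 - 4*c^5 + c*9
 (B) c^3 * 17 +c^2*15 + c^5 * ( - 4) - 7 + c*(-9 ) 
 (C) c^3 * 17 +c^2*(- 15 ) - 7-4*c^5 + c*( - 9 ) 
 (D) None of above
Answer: B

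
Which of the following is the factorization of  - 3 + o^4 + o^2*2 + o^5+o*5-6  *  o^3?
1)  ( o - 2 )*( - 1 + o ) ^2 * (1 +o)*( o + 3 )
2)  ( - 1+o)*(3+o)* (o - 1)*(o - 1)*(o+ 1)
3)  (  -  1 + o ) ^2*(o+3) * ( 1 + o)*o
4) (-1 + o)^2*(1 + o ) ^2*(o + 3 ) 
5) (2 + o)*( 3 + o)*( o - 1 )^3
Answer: 2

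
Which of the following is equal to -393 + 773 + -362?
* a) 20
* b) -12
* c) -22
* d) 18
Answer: d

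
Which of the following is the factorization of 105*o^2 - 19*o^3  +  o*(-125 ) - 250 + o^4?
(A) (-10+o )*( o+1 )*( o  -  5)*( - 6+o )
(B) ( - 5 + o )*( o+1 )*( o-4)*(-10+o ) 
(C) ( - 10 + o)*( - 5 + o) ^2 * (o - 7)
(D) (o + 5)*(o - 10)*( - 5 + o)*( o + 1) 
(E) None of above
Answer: E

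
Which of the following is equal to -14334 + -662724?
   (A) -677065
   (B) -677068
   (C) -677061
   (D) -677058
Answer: D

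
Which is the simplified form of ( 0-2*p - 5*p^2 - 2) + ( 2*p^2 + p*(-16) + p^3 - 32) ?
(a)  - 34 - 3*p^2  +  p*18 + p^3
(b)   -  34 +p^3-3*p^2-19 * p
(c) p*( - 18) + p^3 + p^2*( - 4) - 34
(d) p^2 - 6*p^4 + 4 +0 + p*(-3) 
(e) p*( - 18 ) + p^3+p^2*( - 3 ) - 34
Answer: e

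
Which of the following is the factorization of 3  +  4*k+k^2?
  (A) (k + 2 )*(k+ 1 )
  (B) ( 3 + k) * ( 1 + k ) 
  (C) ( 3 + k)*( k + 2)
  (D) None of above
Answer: B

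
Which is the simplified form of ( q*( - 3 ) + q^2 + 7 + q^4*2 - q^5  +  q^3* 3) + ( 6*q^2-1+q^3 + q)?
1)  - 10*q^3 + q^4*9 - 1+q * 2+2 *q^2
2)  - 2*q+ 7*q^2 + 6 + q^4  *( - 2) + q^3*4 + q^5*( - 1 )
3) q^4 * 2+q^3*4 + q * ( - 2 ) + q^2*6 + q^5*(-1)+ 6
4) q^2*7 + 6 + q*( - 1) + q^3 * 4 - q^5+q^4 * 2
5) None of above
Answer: 5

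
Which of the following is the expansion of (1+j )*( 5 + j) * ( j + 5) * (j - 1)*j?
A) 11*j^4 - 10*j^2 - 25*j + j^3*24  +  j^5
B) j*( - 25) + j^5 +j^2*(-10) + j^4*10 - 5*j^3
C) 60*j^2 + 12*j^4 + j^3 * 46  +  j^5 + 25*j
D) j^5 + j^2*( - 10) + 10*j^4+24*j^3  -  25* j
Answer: D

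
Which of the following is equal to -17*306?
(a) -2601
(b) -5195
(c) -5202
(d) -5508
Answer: c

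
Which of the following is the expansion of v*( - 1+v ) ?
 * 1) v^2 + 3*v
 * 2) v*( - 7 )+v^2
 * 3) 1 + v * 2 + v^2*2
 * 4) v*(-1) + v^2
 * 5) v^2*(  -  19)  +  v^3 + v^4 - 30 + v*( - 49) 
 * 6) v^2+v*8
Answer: 4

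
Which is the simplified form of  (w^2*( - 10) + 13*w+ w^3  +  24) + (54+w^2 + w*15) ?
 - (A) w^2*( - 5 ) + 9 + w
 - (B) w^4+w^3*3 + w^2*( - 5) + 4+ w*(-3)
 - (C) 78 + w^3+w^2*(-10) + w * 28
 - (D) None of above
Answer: D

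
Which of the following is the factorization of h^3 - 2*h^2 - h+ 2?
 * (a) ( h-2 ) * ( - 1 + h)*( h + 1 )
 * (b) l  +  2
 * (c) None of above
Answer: a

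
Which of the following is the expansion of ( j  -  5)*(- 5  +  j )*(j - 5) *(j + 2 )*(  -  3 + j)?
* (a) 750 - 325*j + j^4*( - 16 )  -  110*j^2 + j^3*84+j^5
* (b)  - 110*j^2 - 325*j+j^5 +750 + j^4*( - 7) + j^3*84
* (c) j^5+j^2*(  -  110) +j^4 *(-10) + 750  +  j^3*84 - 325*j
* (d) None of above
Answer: a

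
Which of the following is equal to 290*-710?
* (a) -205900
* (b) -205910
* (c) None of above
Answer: a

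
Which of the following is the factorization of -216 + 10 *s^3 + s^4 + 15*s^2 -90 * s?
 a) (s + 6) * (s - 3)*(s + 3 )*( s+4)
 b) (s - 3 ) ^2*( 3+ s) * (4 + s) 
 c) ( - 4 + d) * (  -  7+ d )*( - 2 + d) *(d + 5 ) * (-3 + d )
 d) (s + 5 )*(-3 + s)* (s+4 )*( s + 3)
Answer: a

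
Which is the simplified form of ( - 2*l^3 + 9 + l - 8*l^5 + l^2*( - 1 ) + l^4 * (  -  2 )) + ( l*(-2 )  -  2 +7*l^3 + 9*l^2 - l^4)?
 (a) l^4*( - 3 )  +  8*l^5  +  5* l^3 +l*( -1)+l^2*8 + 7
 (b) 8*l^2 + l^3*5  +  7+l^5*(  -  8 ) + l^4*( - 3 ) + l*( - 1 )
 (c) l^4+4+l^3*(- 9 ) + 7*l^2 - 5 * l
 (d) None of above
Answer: b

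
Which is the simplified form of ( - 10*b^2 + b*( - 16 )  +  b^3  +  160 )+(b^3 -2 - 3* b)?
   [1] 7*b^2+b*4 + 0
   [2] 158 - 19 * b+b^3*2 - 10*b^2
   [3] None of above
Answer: 2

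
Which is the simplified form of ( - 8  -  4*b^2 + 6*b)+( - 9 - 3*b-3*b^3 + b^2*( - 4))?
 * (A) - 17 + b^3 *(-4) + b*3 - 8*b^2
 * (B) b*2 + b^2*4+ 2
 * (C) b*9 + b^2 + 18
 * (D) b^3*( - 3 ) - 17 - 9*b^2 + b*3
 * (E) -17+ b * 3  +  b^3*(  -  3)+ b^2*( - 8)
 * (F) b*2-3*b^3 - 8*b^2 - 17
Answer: E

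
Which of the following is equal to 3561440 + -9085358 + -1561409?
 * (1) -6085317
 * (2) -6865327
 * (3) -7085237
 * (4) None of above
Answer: 4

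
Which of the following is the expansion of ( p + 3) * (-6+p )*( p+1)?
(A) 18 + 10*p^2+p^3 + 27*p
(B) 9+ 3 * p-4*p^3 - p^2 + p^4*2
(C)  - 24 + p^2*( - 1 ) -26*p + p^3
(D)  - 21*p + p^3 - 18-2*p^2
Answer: D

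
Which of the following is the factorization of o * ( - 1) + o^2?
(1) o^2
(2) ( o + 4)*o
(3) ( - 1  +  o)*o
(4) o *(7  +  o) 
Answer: 3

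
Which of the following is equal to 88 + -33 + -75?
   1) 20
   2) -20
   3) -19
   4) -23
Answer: 2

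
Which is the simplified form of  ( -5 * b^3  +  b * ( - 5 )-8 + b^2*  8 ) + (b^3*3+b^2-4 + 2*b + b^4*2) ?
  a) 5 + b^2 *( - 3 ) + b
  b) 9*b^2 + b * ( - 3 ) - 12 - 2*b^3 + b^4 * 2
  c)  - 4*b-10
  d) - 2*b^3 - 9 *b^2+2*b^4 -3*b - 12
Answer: b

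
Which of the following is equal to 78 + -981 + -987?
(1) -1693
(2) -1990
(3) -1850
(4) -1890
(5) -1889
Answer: 4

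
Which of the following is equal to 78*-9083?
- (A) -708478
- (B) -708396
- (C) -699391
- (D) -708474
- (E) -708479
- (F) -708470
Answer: D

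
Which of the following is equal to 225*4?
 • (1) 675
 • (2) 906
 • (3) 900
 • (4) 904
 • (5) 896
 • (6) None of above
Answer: 3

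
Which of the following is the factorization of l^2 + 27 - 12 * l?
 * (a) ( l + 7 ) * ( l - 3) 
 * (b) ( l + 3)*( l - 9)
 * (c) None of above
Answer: c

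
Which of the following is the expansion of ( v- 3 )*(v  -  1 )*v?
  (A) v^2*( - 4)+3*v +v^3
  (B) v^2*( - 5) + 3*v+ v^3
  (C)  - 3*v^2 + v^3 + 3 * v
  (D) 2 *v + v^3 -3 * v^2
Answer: A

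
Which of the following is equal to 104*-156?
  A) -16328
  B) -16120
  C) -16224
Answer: C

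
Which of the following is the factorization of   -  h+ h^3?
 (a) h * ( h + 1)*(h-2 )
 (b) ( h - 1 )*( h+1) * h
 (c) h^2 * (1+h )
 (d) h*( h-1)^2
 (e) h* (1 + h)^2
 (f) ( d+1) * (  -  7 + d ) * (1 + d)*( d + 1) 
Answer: b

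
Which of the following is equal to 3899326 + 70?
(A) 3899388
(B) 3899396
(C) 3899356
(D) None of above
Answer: B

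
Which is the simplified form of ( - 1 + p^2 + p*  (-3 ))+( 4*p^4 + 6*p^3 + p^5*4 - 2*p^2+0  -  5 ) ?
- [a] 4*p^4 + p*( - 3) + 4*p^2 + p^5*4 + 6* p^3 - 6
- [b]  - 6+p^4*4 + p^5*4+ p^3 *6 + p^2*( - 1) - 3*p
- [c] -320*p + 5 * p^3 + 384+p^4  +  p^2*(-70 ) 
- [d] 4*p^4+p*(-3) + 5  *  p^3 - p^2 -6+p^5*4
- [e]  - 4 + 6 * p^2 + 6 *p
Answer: b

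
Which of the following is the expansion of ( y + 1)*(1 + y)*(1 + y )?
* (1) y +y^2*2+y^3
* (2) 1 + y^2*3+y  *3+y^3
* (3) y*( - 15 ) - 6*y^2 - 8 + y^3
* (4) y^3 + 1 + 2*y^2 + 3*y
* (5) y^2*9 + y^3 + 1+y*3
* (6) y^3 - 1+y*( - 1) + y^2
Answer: 2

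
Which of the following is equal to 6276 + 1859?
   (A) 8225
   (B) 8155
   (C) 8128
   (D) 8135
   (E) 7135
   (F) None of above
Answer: D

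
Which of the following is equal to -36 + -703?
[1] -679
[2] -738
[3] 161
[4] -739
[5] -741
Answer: 4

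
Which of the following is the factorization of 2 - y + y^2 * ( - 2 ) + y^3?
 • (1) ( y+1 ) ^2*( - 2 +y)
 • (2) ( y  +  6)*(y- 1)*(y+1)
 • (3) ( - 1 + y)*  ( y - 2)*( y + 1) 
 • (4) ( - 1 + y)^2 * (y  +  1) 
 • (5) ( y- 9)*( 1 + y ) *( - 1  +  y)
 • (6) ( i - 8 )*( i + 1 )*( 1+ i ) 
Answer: 3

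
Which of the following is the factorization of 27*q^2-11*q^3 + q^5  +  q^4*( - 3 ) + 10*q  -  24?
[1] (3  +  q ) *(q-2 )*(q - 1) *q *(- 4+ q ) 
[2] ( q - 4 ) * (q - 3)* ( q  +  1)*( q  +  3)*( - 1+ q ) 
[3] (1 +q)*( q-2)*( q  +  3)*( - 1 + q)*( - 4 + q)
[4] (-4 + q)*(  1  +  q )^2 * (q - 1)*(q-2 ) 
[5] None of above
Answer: 3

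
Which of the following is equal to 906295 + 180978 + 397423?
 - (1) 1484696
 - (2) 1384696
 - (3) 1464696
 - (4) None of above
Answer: 1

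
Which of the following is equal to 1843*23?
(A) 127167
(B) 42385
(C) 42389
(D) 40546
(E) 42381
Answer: C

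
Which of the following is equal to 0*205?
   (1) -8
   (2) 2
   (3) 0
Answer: 3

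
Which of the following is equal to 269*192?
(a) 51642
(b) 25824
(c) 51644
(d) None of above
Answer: d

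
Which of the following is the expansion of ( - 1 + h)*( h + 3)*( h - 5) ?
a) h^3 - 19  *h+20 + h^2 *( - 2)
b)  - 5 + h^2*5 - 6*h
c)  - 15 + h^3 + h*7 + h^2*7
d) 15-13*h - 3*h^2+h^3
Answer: d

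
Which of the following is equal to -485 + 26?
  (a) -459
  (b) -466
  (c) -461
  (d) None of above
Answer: a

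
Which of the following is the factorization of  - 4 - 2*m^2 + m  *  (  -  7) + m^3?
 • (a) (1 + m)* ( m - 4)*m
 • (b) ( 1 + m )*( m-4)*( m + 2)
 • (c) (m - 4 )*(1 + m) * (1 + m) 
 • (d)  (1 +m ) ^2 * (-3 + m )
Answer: c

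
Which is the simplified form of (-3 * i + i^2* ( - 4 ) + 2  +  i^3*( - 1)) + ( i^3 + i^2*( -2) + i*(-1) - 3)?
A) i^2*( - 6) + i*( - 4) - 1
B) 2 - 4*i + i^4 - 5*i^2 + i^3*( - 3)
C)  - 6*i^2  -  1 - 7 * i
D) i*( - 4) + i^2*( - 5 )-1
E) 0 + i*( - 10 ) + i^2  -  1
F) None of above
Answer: A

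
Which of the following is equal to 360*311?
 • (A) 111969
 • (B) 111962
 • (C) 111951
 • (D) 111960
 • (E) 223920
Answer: D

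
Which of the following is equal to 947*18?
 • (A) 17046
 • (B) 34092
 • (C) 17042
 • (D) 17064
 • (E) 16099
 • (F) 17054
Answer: A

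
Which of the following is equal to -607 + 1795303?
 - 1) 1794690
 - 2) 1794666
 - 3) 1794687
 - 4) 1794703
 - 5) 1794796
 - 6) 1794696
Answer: 6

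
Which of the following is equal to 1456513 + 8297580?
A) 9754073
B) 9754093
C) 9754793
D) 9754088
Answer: B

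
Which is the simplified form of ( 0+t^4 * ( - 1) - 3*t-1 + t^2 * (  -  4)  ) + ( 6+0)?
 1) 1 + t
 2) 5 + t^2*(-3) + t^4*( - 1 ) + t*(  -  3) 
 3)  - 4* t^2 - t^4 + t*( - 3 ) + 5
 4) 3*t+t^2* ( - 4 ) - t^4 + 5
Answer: 3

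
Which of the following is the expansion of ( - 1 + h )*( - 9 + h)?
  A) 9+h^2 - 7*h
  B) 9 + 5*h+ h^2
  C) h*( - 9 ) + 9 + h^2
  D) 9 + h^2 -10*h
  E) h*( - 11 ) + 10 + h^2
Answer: D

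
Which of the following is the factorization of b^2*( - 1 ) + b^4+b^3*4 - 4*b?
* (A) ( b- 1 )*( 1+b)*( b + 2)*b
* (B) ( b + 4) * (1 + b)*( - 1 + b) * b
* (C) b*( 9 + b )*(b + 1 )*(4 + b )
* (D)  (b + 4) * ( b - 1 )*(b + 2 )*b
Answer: B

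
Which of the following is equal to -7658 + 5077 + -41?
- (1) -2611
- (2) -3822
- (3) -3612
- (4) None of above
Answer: 4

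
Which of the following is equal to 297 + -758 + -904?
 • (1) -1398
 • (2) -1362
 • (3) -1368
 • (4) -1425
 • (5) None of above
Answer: 5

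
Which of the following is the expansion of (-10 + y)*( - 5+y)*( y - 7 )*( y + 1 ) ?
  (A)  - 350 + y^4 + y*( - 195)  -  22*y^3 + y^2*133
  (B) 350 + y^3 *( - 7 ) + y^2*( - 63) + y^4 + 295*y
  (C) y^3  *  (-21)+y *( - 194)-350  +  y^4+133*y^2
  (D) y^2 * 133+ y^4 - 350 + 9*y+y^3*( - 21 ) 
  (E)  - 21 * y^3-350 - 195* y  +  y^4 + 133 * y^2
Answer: E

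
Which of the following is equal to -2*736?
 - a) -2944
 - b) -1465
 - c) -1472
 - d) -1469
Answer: c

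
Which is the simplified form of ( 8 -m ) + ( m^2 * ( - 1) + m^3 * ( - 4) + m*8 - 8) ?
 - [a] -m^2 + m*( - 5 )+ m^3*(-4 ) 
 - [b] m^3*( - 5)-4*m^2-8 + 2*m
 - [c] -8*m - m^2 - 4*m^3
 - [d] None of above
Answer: d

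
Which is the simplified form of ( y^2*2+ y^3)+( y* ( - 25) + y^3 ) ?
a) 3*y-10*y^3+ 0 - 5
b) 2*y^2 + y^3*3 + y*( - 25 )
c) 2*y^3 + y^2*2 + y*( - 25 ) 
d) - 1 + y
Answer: c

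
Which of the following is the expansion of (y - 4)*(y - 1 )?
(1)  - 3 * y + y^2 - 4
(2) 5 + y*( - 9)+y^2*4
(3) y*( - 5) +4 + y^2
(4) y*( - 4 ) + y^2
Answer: 3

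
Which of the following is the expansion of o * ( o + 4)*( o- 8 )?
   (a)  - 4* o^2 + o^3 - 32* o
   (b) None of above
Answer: a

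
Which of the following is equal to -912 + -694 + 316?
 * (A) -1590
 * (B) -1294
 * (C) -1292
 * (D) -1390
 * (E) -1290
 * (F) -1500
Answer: E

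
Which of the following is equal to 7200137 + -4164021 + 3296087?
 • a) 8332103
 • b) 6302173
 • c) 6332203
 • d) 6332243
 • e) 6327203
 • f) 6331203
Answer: c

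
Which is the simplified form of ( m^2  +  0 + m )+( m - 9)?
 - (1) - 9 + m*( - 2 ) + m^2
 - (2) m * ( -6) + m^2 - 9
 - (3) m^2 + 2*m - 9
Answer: 3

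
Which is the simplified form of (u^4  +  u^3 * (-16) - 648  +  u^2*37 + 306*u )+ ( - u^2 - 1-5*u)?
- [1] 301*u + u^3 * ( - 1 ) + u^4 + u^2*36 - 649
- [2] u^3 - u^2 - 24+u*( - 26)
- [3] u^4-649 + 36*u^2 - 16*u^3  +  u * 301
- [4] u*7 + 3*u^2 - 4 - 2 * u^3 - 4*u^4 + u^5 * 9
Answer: 3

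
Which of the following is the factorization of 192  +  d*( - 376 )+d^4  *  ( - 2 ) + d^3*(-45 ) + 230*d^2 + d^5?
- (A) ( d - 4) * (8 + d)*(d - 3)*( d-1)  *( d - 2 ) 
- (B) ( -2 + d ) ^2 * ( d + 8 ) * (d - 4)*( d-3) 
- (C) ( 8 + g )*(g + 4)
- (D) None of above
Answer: A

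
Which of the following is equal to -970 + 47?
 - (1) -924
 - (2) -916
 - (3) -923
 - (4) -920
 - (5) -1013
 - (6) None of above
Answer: 3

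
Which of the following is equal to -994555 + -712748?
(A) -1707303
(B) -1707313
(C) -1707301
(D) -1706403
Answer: A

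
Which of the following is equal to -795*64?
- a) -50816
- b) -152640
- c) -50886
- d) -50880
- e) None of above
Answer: d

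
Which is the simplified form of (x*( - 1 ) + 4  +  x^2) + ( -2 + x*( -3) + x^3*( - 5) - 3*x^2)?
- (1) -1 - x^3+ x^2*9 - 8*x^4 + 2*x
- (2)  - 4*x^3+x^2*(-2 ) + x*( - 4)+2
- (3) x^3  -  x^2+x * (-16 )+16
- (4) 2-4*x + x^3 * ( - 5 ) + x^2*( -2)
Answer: 4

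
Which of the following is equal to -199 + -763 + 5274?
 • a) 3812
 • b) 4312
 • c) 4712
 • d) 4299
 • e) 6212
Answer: b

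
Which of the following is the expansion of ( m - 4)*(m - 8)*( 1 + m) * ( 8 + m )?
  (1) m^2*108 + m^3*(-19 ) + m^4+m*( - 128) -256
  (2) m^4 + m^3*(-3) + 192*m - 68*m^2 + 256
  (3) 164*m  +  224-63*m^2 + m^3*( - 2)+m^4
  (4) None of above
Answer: 2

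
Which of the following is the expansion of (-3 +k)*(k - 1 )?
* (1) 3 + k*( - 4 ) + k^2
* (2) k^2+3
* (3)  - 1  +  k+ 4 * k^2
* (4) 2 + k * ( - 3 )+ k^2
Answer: 1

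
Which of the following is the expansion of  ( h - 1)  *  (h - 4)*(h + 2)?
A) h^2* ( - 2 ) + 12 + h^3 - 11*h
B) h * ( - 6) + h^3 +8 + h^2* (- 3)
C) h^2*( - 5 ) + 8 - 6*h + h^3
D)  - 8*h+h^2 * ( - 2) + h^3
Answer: B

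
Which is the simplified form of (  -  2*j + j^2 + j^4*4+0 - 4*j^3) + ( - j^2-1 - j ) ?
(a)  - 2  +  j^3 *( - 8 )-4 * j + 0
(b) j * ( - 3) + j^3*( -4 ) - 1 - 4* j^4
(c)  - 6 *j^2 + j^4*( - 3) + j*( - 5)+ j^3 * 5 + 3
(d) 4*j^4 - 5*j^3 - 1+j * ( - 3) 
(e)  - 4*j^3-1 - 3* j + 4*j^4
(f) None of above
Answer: e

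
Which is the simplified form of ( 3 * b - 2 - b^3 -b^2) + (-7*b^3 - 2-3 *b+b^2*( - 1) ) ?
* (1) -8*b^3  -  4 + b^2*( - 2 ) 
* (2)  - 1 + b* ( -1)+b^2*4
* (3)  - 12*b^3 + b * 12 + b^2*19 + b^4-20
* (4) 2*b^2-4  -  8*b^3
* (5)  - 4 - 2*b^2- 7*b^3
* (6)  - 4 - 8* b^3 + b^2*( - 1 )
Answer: 1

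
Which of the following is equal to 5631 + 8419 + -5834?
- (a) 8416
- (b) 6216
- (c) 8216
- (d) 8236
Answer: c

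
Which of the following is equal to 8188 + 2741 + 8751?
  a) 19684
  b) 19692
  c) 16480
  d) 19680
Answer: d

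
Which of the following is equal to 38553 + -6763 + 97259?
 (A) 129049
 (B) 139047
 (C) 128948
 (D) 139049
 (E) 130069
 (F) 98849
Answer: A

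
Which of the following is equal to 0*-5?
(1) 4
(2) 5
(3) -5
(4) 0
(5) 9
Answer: 4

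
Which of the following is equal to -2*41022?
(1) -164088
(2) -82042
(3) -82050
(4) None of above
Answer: 4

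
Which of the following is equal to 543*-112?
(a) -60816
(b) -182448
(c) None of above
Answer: a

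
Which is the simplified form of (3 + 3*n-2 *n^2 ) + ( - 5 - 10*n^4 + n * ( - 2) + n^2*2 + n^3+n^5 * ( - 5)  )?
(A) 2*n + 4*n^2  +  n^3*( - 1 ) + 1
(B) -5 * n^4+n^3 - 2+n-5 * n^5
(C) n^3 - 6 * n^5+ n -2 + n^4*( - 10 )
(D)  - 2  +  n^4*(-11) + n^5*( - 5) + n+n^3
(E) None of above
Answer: E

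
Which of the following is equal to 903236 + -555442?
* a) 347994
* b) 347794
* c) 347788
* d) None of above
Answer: b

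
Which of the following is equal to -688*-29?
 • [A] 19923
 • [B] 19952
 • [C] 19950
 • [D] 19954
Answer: B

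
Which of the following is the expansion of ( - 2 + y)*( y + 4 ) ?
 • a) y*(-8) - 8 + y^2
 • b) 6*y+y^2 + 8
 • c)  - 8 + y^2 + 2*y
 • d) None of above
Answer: c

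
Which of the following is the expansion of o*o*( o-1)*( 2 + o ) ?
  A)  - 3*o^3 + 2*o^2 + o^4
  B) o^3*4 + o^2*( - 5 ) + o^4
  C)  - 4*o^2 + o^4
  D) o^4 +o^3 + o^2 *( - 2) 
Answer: D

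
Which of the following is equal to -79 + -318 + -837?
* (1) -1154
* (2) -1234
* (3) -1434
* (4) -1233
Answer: 2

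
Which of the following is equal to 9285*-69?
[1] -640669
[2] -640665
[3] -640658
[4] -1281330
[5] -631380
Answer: 2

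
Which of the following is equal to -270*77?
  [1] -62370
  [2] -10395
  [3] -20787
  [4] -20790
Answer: 4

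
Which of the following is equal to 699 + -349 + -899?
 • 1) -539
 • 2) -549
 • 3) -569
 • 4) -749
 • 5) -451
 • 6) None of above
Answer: 2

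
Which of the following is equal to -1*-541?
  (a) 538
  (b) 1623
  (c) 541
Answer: c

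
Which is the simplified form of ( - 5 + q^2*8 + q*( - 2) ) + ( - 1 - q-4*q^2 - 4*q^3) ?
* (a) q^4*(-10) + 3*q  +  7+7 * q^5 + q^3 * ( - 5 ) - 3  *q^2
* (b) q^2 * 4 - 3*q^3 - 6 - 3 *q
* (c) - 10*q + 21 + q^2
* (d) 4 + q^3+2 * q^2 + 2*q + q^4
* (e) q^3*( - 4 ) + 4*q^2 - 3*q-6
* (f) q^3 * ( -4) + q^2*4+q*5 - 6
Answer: e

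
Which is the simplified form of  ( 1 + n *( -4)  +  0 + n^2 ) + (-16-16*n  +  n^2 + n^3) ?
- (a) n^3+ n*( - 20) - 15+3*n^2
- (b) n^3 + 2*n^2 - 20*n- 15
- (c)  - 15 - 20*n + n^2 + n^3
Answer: b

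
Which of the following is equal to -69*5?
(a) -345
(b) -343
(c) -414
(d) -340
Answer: a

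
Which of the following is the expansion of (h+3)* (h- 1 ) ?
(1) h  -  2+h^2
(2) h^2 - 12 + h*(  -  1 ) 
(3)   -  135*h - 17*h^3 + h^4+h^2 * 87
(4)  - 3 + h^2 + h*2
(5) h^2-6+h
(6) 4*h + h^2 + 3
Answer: 4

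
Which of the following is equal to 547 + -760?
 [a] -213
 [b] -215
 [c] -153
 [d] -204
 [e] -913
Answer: a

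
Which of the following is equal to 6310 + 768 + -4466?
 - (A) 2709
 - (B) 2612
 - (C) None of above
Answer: B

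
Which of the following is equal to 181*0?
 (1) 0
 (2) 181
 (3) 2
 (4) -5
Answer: 1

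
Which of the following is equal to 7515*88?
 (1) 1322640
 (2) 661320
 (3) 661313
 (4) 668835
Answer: 2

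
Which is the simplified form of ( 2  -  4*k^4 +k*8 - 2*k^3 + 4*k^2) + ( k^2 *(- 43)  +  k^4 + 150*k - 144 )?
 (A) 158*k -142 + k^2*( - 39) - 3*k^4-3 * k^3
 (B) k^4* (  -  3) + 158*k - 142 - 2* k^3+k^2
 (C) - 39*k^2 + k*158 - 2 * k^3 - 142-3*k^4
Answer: C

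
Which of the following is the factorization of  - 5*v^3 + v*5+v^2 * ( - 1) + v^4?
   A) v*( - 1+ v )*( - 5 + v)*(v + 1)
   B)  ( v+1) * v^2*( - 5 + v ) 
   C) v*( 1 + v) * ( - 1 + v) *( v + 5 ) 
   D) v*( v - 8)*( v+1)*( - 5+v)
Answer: A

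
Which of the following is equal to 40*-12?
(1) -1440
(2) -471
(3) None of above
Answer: 3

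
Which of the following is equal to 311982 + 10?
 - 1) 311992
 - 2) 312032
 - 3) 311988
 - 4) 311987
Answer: 1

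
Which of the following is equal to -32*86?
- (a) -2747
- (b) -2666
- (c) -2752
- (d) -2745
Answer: c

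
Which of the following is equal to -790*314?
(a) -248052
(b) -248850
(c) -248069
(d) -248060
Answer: d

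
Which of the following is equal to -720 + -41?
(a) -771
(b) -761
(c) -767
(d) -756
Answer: b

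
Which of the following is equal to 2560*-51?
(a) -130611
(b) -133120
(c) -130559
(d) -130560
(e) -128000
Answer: d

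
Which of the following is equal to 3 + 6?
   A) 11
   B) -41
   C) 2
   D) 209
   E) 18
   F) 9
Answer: F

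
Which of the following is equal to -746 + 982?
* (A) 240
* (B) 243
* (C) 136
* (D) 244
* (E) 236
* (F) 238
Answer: E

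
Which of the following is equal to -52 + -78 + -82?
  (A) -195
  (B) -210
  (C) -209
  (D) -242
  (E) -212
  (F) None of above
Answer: E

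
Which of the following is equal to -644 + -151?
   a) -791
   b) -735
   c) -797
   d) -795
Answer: d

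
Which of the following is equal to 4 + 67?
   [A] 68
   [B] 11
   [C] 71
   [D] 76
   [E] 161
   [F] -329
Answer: C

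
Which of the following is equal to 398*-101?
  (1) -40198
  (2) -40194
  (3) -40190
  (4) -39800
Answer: 1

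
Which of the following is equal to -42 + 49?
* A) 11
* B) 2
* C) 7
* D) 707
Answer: C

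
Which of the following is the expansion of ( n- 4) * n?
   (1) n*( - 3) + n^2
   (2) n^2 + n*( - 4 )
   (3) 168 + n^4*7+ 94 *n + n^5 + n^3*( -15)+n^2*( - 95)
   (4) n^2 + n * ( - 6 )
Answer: 2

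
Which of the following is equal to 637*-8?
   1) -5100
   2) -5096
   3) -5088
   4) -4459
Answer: 2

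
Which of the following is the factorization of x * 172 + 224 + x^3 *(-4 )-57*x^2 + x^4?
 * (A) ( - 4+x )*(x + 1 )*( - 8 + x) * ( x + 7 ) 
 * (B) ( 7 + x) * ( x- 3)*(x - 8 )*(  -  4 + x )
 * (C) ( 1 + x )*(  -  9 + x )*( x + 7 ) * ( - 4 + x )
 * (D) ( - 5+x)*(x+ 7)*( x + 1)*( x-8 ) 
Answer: A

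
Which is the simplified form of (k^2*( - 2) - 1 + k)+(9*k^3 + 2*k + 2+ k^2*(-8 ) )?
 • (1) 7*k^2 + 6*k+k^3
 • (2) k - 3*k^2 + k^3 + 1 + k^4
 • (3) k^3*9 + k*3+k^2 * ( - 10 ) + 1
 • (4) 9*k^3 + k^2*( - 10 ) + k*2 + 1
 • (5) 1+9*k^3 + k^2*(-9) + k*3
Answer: 3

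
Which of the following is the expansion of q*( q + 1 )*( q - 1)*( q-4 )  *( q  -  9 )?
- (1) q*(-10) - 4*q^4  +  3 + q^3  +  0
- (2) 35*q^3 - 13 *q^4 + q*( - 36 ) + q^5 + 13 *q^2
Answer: 2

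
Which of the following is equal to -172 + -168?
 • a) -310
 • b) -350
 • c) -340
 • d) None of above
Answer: c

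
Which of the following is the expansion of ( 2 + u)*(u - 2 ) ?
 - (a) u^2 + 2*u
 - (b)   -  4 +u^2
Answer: b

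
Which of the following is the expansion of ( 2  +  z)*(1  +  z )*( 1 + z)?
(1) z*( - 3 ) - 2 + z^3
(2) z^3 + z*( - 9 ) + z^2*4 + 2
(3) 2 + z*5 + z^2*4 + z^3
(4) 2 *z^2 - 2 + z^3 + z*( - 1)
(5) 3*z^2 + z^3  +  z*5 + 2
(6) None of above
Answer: 3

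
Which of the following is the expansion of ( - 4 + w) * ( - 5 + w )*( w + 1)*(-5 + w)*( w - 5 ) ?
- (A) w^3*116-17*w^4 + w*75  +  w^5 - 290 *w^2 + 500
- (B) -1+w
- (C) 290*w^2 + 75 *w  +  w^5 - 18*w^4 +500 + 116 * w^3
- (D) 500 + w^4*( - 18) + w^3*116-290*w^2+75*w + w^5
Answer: D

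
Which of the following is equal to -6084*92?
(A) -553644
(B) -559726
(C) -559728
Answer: C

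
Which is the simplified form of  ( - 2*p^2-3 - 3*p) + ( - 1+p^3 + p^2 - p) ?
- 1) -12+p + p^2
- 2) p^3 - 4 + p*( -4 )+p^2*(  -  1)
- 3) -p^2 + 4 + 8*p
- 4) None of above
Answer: 2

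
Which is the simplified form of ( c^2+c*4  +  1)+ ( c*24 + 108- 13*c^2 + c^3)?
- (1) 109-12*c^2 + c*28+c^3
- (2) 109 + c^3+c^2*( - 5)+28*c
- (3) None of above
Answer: 1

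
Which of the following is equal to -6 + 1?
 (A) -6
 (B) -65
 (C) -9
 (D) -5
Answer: D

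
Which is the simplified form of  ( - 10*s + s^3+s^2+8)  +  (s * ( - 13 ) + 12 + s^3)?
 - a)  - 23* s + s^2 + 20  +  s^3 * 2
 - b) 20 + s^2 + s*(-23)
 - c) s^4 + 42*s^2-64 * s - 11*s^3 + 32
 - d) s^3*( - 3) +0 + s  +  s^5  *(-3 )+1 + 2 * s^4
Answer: a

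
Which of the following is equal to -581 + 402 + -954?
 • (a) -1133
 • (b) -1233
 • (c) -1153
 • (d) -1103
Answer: a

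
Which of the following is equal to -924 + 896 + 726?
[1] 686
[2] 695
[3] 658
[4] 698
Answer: 4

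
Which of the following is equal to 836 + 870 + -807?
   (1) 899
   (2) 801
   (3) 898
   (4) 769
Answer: 1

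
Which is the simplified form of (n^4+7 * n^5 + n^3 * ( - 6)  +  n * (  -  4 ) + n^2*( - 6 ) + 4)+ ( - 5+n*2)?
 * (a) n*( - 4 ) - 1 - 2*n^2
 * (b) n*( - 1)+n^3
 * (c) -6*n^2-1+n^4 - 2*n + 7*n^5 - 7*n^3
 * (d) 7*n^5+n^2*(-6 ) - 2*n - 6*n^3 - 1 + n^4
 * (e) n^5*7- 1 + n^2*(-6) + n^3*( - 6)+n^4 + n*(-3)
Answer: d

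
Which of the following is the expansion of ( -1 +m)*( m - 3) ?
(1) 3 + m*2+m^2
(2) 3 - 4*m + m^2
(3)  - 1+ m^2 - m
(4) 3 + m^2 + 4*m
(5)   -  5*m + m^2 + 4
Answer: 2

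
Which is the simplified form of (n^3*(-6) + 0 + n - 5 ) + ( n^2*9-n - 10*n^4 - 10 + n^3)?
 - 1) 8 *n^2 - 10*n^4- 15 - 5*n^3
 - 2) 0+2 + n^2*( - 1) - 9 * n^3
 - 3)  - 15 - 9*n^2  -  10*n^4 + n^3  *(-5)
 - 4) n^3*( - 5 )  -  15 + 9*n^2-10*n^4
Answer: 4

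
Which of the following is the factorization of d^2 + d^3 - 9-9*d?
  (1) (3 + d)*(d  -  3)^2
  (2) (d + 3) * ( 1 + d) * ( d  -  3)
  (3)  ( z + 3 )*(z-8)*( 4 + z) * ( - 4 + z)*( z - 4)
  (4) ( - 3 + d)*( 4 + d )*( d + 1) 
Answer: 2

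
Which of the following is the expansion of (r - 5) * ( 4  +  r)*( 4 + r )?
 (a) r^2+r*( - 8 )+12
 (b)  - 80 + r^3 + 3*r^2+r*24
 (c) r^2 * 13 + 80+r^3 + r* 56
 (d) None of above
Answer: d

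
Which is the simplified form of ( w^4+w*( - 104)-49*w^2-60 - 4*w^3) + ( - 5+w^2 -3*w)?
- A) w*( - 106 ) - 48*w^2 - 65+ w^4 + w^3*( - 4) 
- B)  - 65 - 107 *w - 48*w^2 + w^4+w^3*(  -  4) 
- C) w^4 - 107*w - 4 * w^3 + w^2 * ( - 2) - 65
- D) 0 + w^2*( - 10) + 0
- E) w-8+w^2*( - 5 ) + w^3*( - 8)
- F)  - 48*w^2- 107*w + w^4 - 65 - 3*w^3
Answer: B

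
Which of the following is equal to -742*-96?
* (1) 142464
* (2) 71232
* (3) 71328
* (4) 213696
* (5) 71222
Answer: 2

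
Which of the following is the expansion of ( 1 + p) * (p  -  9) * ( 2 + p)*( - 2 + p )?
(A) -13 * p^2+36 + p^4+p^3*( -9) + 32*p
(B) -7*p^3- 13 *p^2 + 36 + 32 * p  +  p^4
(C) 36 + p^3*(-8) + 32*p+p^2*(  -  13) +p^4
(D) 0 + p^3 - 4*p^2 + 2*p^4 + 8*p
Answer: C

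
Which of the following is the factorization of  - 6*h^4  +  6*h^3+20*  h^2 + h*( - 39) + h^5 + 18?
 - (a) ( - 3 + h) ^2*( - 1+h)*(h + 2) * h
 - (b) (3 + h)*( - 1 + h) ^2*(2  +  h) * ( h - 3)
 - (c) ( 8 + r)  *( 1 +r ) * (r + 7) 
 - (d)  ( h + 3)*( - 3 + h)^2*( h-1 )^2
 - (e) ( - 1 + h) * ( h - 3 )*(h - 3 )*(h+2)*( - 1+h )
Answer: e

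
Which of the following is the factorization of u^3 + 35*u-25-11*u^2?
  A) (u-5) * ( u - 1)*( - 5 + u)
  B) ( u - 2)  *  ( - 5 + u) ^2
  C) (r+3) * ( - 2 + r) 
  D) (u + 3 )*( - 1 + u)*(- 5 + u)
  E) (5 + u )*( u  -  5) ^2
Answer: A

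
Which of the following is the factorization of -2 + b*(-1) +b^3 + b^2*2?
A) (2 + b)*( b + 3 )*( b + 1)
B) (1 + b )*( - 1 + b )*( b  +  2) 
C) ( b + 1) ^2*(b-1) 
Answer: B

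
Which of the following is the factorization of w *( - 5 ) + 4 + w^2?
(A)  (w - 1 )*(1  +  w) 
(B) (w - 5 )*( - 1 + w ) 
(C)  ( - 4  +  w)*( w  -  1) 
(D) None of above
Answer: C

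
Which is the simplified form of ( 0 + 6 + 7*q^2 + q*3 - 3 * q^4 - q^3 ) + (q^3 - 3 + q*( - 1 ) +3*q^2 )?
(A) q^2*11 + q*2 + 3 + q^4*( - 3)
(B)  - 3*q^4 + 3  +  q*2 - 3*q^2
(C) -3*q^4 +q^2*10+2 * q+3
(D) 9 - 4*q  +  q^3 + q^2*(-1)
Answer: C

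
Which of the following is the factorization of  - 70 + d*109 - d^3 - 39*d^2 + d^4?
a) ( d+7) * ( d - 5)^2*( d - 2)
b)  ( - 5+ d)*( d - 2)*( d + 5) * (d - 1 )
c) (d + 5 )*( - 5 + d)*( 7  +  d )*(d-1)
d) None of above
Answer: d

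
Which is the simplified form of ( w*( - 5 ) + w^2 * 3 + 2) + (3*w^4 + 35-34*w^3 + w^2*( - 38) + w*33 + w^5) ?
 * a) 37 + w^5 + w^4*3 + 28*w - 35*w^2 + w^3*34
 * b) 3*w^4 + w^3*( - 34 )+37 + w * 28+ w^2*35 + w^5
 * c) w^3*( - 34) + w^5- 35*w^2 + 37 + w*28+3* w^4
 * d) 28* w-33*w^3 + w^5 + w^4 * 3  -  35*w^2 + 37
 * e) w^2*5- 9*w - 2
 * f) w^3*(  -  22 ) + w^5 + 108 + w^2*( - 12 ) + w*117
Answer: c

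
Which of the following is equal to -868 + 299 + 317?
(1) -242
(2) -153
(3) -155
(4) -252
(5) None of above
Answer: 4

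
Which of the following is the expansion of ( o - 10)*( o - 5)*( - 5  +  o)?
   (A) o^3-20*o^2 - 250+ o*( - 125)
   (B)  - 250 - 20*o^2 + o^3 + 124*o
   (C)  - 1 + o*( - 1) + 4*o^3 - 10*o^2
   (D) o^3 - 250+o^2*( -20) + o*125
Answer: D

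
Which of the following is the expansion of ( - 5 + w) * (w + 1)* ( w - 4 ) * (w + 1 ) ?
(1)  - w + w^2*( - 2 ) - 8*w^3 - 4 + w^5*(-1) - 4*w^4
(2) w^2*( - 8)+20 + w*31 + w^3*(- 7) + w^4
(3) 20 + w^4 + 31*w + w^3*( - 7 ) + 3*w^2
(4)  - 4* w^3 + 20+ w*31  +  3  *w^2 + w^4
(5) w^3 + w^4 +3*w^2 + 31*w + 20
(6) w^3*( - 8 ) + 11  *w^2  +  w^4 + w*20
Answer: 3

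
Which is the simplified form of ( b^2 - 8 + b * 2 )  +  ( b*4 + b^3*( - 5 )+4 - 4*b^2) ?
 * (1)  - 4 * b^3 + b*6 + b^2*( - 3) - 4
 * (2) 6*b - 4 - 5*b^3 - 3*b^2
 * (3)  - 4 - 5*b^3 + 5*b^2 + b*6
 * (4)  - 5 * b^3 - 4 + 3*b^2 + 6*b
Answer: 2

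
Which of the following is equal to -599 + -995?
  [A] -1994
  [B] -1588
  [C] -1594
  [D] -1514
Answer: C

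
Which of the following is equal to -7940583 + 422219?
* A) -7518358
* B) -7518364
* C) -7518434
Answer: B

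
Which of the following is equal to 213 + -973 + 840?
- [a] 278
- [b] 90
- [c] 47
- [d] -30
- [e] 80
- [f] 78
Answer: e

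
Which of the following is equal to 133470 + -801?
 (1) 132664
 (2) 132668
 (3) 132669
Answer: 3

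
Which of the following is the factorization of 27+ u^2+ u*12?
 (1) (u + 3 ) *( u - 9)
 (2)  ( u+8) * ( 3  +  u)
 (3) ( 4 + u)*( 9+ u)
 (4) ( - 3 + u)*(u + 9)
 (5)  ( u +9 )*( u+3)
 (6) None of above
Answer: 5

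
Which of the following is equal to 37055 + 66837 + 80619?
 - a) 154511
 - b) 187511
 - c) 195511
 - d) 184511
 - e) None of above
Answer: d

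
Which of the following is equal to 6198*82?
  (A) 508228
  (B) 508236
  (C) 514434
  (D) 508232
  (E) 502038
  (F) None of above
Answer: B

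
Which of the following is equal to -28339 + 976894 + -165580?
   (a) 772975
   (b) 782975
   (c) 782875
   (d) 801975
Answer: b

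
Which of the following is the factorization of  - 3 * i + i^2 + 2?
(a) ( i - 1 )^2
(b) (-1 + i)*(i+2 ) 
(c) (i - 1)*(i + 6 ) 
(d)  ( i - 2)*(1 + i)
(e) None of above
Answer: e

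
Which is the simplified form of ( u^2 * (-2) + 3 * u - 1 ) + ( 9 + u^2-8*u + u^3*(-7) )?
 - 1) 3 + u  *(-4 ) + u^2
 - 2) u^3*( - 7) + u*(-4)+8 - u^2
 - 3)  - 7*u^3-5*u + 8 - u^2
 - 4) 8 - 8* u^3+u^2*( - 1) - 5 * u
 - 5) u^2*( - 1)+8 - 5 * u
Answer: 3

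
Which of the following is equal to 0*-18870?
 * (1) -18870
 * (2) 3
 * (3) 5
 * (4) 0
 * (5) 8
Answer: 4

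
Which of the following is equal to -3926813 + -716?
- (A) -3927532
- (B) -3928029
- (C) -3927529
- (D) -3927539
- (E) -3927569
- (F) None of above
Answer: C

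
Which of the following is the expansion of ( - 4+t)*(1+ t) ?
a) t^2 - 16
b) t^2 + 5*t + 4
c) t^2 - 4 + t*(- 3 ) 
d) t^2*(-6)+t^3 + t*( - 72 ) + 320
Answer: c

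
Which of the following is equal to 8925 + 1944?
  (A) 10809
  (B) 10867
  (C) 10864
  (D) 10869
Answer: D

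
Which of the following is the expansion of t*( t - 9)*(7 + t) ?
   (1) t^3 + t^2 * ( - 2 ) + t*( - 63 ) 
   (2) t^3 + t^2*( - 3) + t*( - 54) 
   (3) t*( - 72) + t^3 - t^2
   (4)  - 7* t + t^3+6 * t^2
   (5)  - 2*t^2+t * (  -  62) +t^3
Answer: 1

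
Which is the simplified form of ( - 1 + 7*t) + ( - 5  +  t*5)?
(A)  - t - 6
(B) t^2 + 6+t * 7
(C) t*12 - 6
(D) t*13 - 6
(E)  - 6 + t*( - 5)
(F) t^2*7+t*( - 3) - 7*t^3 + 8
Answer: C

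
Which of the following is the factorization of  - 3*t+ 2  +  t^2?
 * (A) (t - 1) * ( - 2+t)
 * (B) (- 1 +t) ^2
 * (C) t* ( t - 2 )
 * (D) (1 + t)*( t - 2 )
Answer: A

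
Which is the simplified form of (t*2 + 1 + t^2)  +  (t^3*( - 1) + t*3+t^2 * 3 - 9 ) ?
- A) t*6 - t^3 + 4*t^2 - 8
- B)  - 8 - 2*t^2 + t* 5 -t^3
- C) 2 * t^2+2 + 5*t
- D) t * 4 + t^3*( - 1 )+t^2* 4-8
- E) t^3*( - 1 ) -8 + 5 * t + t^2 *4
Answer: E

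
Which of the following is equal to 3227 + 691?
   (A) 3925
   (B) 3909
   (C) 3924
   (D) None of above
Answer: D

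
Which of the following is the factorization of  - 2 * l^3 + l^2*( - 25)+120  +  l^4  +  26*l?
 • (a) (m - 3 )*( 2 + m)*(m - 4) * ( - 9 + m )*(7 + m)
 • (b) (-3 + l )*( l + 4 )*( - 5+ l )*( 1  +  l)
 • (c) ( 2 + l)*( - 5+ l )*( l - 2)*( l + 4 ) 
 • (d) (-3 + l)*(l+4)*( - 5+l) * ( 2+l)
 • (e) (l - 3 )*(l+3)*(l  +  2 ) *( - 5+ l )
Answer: d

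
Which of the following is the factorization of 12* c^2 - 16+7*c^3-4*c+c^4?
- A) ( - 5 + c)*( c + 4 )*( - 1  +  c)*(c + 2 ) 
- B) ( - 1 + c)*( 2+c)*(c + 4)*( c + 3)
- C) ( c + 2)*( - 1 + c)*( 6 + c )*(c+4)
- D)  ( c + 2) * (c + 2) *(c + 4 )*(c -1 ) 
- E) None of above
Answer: D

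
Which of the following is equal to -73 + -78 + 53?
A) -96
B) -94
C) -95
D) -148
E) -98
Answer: E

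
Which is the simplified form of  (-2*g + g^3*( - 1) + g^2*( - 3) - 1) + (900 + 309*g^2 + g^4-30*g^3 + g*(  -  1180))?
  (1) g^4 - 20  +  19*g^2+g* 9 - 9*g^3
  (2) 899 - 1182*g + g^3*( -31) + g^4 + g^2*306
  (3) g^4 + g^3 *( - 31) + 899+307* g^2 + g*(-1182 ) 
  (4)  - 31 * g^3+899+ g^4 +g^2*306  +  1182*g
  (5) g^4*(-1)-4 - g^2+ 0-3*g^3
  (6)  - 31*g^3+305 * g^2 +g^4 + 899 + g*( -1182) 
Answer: 2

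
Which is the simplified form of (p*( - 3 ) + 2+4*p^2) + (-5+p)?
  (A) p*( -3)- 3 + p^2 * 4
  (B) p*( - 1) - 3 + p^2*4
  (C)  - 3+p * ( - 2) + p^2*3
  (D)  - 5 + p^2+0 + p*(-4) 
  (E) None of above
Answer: E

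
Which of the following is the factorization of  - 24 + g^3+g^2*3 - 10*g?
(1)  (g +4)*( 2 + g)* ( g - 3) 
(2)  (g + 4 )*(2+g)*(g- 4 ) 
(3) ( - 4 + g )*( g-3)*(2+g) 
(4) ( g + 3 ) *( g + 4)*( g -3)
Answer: 1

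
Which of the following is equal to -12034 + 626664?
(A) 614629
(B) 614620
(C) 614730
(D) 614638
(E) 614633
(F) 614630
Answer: F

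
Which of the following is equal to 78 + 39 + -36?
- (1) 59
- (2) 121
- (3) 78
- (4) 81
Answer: 4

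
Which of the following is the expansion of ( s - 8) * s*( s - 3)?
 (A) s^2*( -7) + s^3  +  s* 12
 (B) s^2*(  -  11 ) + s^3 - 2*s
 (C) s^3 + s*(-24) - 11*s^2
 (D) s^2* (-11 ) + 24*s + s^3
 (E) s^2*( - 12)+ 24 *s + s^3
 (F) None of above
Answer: D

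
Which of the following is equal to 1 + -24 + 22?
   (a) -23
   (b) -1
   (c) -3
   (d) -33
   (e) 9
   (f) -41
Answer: b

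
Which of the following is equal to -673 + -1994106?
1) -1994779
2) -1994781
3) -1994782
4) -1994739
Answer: 1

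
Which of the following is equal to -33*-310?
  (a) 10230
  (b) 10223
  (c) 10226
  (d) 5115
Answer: a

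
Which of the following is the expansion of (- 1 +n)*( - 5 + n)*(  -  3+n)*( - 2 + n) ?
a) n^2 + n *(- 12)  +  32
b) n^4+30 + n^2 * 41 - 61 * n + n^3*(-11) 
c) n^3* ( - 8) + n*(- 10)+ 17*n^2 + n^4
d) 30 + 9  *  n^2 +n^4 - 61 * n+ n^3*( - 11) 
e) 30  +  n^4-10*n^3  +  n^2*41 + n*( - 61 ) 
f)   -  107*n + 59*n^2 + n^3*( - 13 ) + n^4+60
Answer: b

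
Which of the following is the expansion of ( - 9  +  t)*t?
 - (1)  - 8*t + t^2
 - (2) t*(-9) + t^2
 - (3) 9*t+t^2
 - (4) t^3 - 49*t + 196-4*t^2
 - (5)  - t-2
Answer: 2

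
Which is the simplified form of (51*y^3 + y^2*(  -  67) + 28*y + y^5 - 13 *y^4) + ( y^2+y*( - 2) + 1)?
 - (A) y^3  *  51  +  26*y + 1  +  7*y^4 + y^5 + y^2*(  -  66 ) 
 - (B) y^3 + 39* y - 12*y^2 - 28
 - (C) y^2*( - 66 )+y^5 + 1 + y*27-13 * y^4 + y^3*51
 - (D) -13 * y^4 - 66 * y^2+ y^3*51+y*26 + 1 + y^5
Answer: D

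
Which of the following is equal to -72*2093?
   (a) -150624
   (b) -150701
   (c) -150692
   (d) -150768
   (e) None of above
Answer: e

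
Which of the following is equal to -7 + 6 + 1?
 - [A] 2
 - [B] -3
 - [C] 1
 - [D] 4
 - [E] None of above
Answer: E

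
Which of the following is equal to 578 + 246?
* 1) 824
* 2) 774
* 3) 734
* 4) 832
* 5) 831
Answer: 1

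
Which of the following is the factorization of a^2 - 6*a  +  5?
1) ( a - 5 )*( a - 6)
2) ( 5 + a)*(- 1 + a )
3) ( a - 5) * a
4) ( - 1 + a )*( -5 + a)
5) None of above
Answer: 4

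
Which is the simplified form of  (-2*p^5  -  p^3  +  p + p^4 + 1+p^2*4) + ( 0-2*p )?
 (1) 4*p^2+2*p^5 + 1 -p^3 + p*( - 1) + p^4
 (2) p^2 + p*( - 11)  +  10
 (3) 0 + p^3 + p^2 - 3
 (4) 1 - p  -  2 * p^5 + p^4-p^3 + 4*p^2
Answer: 4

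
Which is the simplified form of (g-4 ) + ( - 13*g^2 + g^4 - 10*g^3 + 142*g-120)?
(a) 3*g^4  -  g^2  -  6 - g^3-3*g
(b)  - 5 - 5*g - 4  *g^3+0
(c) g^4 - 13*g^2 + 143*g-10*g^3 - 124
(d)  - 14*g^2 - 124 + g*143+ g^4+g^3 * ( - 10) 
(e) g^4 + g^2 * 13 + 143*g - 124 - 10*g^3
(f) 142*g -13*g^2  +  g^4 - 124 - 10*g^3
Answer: c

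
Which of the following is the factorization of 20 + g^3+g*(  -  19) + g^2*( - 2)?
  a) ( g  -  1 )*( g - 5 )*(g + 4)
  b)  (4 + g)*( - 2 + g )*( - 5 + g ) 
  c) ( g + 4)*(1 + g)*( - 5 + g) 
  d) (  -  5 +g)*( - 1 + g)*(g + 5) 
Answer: a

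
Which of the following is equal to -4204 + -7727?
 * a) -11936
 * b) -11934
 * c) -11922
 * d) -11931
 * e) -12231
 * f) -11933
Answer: d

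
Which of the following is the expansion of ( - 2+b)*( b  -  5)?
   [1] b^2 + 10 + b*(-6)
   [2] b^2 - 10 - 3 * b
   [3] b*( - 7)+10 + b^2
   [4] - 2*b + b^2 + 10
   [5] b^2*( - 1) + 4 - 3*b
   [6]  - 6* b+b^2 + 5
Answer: 3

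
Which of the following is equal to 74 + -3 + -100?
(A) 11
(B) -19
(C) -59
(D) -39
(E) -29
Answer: E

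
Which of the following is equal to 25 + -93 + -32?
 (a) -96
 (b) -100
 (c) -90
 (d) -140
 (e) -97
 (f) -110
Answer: b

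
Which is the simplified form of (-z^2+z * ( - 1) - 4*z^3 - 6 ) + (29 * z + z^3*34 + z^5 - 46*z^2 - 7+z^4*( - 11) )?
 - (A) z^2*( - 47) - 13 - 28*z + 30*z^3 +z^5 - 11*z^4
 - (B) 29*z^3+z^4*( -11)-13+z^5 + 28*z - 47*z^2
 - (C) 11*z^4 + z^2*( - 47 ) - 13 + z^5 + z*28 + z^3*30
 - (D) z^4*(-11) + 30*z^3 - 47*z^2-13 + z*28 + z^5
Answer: D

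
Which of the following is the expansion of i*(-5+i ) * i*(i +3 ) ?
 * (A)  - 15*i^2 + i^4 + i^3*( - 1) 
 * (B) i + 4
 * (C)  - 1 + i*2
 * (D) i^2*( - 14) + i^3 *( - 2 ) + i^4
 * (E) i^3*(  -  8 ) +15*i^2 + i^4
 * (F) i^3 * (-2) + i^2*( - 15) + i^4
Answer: F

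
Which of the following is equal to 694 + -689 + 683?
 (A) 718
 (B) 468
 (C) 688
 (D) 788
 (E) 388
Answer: C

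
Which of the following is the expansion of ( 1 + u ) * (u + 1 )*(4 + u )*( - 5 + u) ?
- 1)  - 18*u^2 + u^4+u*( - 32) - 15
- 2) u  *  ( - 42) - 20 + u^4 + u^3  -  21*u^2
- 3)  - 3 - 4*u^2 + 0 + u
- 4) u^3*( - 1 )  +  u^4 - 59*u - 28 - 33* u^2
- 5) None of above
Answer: 5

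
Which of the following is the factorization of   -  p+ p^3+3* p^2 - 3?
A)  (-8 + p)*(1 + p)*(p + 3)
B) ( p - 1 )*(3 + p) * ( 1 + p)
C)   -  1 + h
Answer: B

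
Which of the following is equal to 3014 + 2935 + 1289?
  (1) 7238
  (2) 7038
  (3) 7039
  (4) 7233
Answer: 1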